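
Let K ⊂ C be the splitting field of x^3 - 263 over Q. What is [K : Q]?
[K : Q] = 6

The roots of x^3 - 263 are ∛263, ω∛263, ω^2∛263 where ω = e^(2πi/3) is a primitive cube root of unity, so K = Q(∛263, ω). Now [Q(∛263):Q] = 3 (since 263 is not a perfect cube, x^3 - 263 is irreducible) and [Q(ω):Q] = 2. Both 2 and 3 divide [K:Q], and [K:Q] ≤ 3·2 = 6, so [K:Q] = 6. (Equivalently: Q(∛263) ⊂ R but ω ∉ R, so [K : Q(∛263)] = 2.)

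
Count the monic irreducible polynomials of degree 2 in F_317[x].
There are 50086 monic irreducible polynomials of degree 2 over F_317

Each element of F_{317^2} that lies in no proper subfield is a root of exactly one monic irreducible of degree 2 over F_317, and each such polynomial has 2 distinct roots in F_{317^2}. By Möbius inversion the count is N_317(2) = (1/2) Σ_{d|2} μ(2/d) · 317^d = (1/2)(μ(2)·317^1 + μ(1)·317^2) = 100172/2 = 50086.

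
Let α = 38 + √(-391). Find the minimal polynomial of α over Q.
m_α(x) = x^2 - 76x + 1835

From α - 38 = √(-391), squaring gives (α - 38)^2 = -391, i.e. α^2 - 76α + 1444 = -391, so α^2 - 76α + 1835 = 0. The discriminant of x^2 - 76x + 1835 is (-76)^2 - 4·(1835) = 5776 - 7340 = -1564, and 4·(-391) is not a perfect square in Q since -391 is squarefree and ≠ 1. Hence x^2 - 76x + 1835 is irreducible over Q and is the minimal polynomial of α.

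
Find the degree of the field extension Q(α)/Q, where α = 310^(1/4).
[Q(α):Q] = 4

α is a root of x^4 - 310. By Eisenstein's criterion at the prime p = 2 (which divides the constant term 310 but p^2 = 4 does not, since 310 is squarefree), x^4 - 310 is irreducible over Q. Hence [Q(α):Q] = 4.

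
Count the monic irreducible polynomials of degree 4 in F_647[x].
There are 43808269068 monic irreducible polynomials of degree 4 over F_647

Each element of F_{647^4} that lies in no proper subfield is a root of exactly one monic irreducible of degree 4 over F_647, and each such polynomial has 4 distinct roots in F_{647^4}. By Möbius inversion the count is N_647(4) = (1/4) Σ_{d|4} μ(4/d) · 647^d = (1/4)(μ(4)·647^1 + μ(2)·647^2 + μ(1)·647^4) = 175233076272/4 = 43808269068.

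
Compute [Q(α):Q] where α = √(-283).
[Q(α):Q] = 2

[Q(α):Q] equals the degree of the minimal polynomial of α. Here α^2 = -283 and x^2 + 283 is irreducible (d = -283 is squarefree, ≠ 1, hence not a square), so deg(m_α) = 2. Thus [Q(α):Q] = 2.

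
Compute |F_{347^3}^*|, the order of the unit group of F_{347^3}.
|F_{347^3}^*| = 41781922

F_{347^3} has 347^3 = 41781923 elements; its multiplicative group consists of all nonzero elements, so |F_{347^3}^*| = 41781923 - 1 = 41781922. (It is cyclic since any finite subgroup of the multiplicative group of a field is cyclic.)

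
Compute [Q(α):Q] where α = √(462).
[Q(α):Q] = 2

[Q(α):Q] equals the degree of the minimal polynomial of α. Here α^2 = 462 and x^2 - 462 is irreducible (d = 462 is squarefree, ≠ 1, hence not a square), so deg(m_α) = 2. Thus [Q(α):Q] = 2.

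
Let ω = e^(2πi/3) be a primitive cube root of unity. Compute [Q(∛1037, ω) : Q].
[Q(∛1037, ω) : Q] = 6

[Q(∛1037):Q] = 3 (min poly x^3 - 1037, irreducible since 1037 is not a perfect cube). [Q(ω):Q] = 2 (min poly x^2 + x + 1). Since Q(∛1037) ⊂ R and ω ∉ R, we have ω ∉ Q(∛1037), so x^2 + x + 1 remains irreducible over Q(∛1037) and [Q(∛1037, ω) : Q(∛1037)] = 2. By the tower law, [Q(∛1037, ω) : Q] = 3 · 2 = 6. (In fact Q(∛1037, ω) is the splitting field of x^3 - 1037 over Q.)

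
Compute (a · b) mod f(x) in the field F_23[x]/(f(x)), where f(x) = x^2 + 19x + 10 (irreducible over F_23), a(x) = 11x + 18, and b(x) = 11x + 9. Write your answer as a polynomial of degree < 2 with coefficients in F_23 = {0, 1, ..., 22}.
a · b ≡ 22x + 10 (mod f(x))

Multiply in F_23[x]: a(x)·b(x) = (11x + 18)·(11x + 9) = 6x^2 + 21x + 1. This has degree ≥ 2, so divide by f(x) over F_23: 6x^2 + 21x + 1 = (6)·(x^2 + 19x + 10) + (22x + 10). Hence a·b ≡ 22x + 10 (mod f). (F_23[x]/(f) is a field with 23^2 = 529 elements since f is irreducible of degree 2.)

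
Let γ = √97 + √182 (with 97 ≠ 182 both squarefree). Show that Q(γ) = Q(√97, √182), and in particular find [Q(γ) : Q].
[Q(γ) : Q] = 4 (equivalently, Q(γ) = Q(√97, √182))

Obviously Q(γ) ⊆ Q(√97, √182), and [Q(√97, √182):Q] = 4 (since 97, 182 are distinct squarefree integers > 1 with 17654 not a perfect square). To show equality we compute the minimal polynomial of γ. From γ = √97 + √182: γ^2 = 97 + 2√(17654) + 182 = 279 + 2√(17654), so γ^2 - 279 = 2√(17654); squaring, (γ^2 - 279)^2 = 4·17654, i.e. γ^4 - 558γ^2 + 77841 - 70616 = 0, i.e. γ^4 - 558γ^2 + 7225 = 0. So γ is a root of x^4 - 558x^2 + 7225. This polynomial is irreducible over Q: it has no rational root (each ±√97 ± √182 is irrational), and any factorization into two quadratics over Q would force √(17654) ∈ Q (pairing opposite roots) or √97, √182 ∈ Q (other pairings), all impossible. Hence [Q(γ):Q] = 4 = [Q(√97, √182):Q], so Q(γ) = Q(√97, √182).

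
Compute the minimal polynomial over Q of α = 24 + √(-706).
m_α(x) = x^2 - 48x + 1282

From α - 24 = √(-706), squaring gives (α - 24)^2 = -706, i.e. α^2 - 48α + 576 = -706, so α^2 - 48α + 1282 = 0. The discriminant of x^2 - 48x + 1282 is (-48)^2 - 4·(1282) = 2304 - 5128 = -2824, and 4·(-706) is not a perfect square in Q since -706 is squarefree and ≠ 1. Hence x^2 - 48x + 1282 is irreducible over Q and is the minimal polynomial of α.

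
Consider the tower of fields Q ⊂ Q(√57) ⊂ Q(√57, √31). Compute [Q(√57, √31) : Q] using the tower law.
[Q(√57, √31) : Q] = 4

[Q(√57):Q] = 2 (min poly x^2 - 57, irreducible since 57 is squarefree > 1). For the top step, suppose √31 ∈ Q(√57), say √31 = c + d√57 with c, d ∈ Q. Squaring: 31 = c^2 + 57d^2 + 2cd√57. Since √57 ∉ Q this forces 2cd = 0. If d = 0 then √31 = c ∈ Q, contradicting 31 squarefree > 1. If c = 0 then 31 = 57d^2, so 57·31 = (57d)^2 is a perfect square in Q — but 57·31 = 1767 is not a perfect square (since 57 and 31 are distinct squarefree integers). Contradiction. Hence √31 ∉ Q(√57), so x^2 - 31 stays irreducible over Q(√57) and [Q(√57, √31) : Q(√57)] = 2. By the tower law, [Q(√57, √31) : Q] = 2 · 2 = 4.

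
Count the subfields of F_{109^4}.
F_{109^4} has 3 subfields

The subfields of F_{p^n} are exactly the fields F_{p^d} for d | n (each is the fixed field of the unique index-d subgroup of Gal(F_{p^n}/F_p) ≅ Z/nZ). The divisors of n = 4 are {1, 2, 4}, giving 3 subfields: F_{109^1}, F_{109^2}, F_{109^4}.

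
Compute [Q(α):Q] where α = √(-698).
[Q(α):Q] = 2

[Q(α):Q] equals the degree of the minimal polynomial of α. Here α^2 = -698 and x^2 + 698 is irreducible (d = -698 is squarefree, ≠ 1, hence not a square), so deg(m_α) = 2. Thus [Q(α):Q] = 2.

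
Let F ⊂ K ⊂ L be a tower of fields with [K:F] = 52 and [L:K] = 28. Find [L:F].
[L:F] = 1456

The tower law says that for any tower of field extensions F ⊂ K ⊂ L with finite degrees, [L:F] = [L:K] · [K:F]. Here this gives [L:F] = 28 · 52 = 1456.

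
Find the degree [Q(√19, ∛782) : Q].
[Q(√19, ∛782) : Q] = 6

Let L = Q(√19, ∛782). Since Q(√19) ⊂ L and [Q(√19):Q] = 2, the tower law gives 2 | [L:Q]. Likewise Q(∛782) ⊂ L with [Q(∛782):Q] = 3 (because 782 is not a perfect cube), so 3 | [L:Q]. As gcd(2,3) = 1, [L:Q] is divisible by 6. Conversely L is generated over Q by √19 and ∛782, so [L:Q] ≤ 2·3 = 6. Therefore [Q(√19, ∛782) : Q] = 6.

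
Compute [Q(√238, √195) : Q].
[Q(√238, √195) : Q] = 4

[Q(√238):Q] = 2 (min poly x^2 - 238, irreducible since 238 is squarefree > 1). For the top step, suppose √195 ∈ Q(√238), say √195 = c + d√238 with c, d ∈ Q. Squaring: 195 = c^2 + 238d^2 + 2cd√238. Since √238 ∉ Q this forces 2cd = 0. If d = 0 then √195 = c ∈ Q, contradicting 195 squarefree > 1. If c = 0 then 195 = 238d^2, so 238·195 = (238d)^2 is a perfect square in Q — but 238·195 = 46410 is not a perfect square (since 238 and 195 are distinct squarefree integers). Contradiction. Hence √195 ∉ Q(√238), so x^2 - 195 stays irreducible over Q(√238) and [Q(√238, √195) : Q(√238)] = 2. By the tower law, [Q(√238, √195) : Q] = 2 · 2 = 4.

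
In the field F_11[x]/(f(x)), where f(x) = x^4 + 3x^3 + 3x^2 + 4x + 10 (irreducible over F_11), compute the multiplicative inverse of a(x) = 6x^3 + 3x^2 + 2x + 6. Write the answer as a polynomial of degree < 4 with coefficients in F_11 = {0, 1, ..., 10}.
a(x)^(-1) ≡ 3x^3 + 8x^2 + 2x (mod f(x))

Since f is irreducible over F_11, F_11[x]/(f) is a field and a(x) ≠ 0 has an inverse. Apply the extended Euclidean algorithm to f(x) and a(x) in F_11[x]: f(x) = (2x + 5)·a(x) + (6x^2 + 4x + 2);  a(x) = (x + 9)·(6x^2 + 4x + 2) + (8x + 10);  (6x^2 + 4x + 2) = (9x + 3)·(8x + 10) + (5). The last nonzero remainder is the constant 5 = gcd(f, a) in F_11. Back-substituting through the division chain expresses 5 = s(x)·a(x) + t(x)·f(x) with s(x) ≡ 4x^3 + 7x^2 + 10x (mod f), so (4x^3 + 7x^2 + 10x)·a(x) ≡ 5 (mod f). Multiplying by 5^(-1) ≡ 9 in F_11 gives a(x)^(-1) ≡ 9·(4x^3 + 7x^2 + 10x) ≡ 3x^3 + 8x^2 + 2x (mod f). Check: (6x^3 + 3x^2 + 2x + 6)·(3x^3 + 8x^2 + 2x) = 7x^6 + 2x^5 + 9x^4 + 7x^3 + 8x^2 + x ≡ 1 (mod x^4 + 3x^3 + 3x^2 + 4x + 10).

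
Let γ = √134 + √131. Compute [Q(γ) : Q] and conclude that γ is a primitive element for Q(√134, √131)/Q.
[Q(γ) : Q] = 4 (equivalently, Q(γ) = Q(√134, √131))

Obviously Q(γ) ⊆ Q(√134, √131), and [Q(√134, √131):Q] = 4 (since 134, 131 are distinct squarefree integers > 1 with 17554 not a perfect square). To show equality we compute the minimal polynomial of γ. From γ = √134 + √131: γ^2 = 134 + 2√(17554) + 131 = 265 + 2√(17554), so γ^2 - 265 = 2√(17554); squaring, (γ^2 - 265)^2 = 4·17554, i.e. γ^4 - 530γ^2 + 70225 - 70216 = 0, i.e. γ^4 - 530γ^2 + 9 = 0. So γ is a root of x^4 - 530x^2 + 9. This polynomial is irreducible over Q: it has no rational root (each ±√134 ± √131 is irrational), and any factorization into two quadratics over Q would force √(17554) ∈ Q (pairing opposite roots) or √134, √131 ∈ Q (other pairings), all impossible. Hence [Q(γ):Q] = 4 = [Q(√134, √131):Q], so Q(γ) = Q(√134, √131).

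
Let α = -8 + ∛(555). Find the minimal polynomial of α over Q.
m_α(x) = x^3 + 24x^2 + 192x - 43

Set β = α + 8 = ∛(555), so β^3 = 555. Then (α + 8)^3 - 555 = 0, i.e. α is a root of g(x) = (x + 8)^3 - 555 = x^3 + 24x^2 + 192x - 43. Since g(x) = h(x + 8) where h(x) = x^3 - 555, and h is irreducible over Q (because 555 is not a perfect cube, so h has no rational root, and a monic cubic with no rational root is irreducible), g is also irreducible (irreducibility is preserved under the substitution x → x + 8). Hence m_α(x) = x^3 + 24x^2 + 192x - 43.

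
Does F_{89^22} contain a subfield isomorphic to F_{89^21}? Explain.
No: F_{89^21} is not a subfield of F_{89^22}

F_{p^m} embeds in F_{p^n} iff m | n. Here 21 ∤ 22 (since 22 = 1·21 + 1 with remainder 1 ≠ 0), so F_{89^21} is not a subfield of F_{89^22}. Equivalently: if it were, the tower law would give 21 = [F_{89^21}:F_89] dividing [F_{89^22}:F_89] = 22, contradiction.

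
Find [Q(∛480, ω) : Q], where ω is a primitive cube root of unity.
[Q(∛480, ω) : Q] = 6

[Q(∛480):Q] = 3 (min poly x^3 - 480, irreducible since 480 is not a perfect cube). [Q(ω):Q] = 2 (min poly x^2 + x + 1). Since Q(∛480) ⊂ R and ω ∉ R, we have ω ∉ Q(∛480), so x^2 + x + 1 remains irreducible over Q(∛480) and [Q(∛480, ω) : Q(∛480)] = 2. By the tower law, [Q(∛480, ω) : Q] = 3 · 2 = 6. (In fact Q(∛480, ω) is the splitting field of x^3 - 480 over Q.)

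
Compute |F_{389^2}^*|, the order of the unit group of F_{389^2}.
|F_{389^2}^*| = 151320

F_{389^2} has 389^2 = 151321 elements; its multiplicative group consists of all nonzero elements, so |F_{389^2}^*| = 151321 - 1 = 151320. (It is cyclic since any finite subgroup of the multiplicative group of a field is cyclic.)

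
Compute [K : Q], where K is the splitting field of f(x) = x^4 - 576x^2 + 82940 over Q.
[K : Q] = 4

Solving the quadratic in x^2: x^2 = (576 ± √(576^2 - 4·82940))/2 = (576 ± √16)/2 = (576 ± 4)/2, giving x^2 = 286 or x^2 = 290. So f(x) = (x^2 - 286)(x^2 - 290) and the roots of f are ±√286, ±√290. Hence the splitting field is K = Q(√286, √290). Since 286 and 290 are distinct squarefree integers > 1, their product 82940 is not a perfect square, so √290 ∉ Q(√286). By the tower law [K:Q] = [Q(√286,√290):Q(√286)] · [Q(√286):Q] = 2 · 2 = 4.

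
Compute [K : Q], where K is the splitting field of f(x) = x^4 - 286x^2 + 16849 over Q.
[K : Q] = 4

Solving the quadratic in x^2: x^2 = (286 ± √(286^2 - 4·16849))/2 = (286 ± √14400)/2 = (286 ± 120)/2, giving x^2 = 83 or x^2 = 203. So f(x) = (x^2 - 83)(x^2 - 203) and the roots of f are ±√83, ±√203. Hence the splitting field is K = Q(√83, √203). Since 83 and 203 are distinct squarefree integers > 1, their product 16849 is not a perfect square, so √203 ∉ Q(√83). By the tower law [K:Q] = [Q(√83,√203):Q(√83)] · [Q(√83):Q] = 2 · 2 = 4.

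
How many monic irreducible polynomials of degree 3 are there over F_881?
There are 227932320 monic irreducible polynomials of degree 3 over F_881

Each element of F_{881^3} that lies in no proper subfield is a root of exactly one monic irreducible of degree 3 over F_881, and each such polynomial has 3 distinct roots in F_{881^3}. By Möbius inversion the count is N_881(3) = (1/3) Σ_{d|3} μ(3/d) · 881^d = (1/3)(μ(3)·881^1 + μ(1)·881^3) = 683796960/3 = 227932320.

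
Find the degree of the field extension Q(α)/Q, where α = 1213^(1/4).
[Q(α):Q] = 4

α is a root of x^4 - 1213. By Eisenstein's criterion at the prime p = 1213 (which divides the constant term 1213 but p^2 = 1471369 does not, since 1213 is squarefree), x^4 - 1213 is irreducible over Q. Hence [Q(α):Q] = 4.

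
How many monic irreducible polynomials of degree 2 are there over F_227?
There are 25651 monic irreducible polynomials of degree 2 over F_227

Each element of F_{227^2} that lies in no proper subfield is a root of exactly one monic irreducible of degree 2 over F_227, and each such polynomial has 2 distinct roots in F_{227^2}. By Möbius inversion the count is N_227(2) = (1/2) Σ_{d|2} μ(2/d) · 227^d = (1/2)(μ(2)·227^1 + μ(1)·227^2) = 51302/2 = 25651.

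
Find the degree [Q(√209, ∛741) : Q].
[Q(√209, ∛741) : Q] = 6

Let L = Q(√209, ∛741). Since Q(√209) ⊂ L and [Q(√209):Q] = 2, the tower law gives 2 | [L:Q]. Likewise Q(∛741) ⊂ L with [Q(∛741):Q] = 3 (because 741 is not a perfect cube), so 3 | [L:Q]. As gcd(2,3) = 1, [L:Q] is divisible by 6. Conversely L is generated over Q by √209 and ∛741, so [L:Q] ≤ 2·3 = 6. Therefore [Q(√209, ∛741) : Q] = 6.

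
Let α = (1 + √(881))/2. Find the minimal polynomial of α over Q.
m_α(x) = x^2 - x - 220

From 2α - 1 = √(881), squaring gives (2α - 1)^2 = 881, i.e. 4α^2 - 4α + 1 = 881, so α^2 - α + (1 - 881)/4 = 0. Since 881 ≡ 1 (mod 4), (1 - 881)/4 = -220 ∈ Z. The polynomial x^2 - x - 220 has discriminant 1 - 4·(-220) = 881, which is not a perfect square in Q (d = 881 is squarefree and ≠ 1), so x^2 - x - 220 is irreducible over Q. It is the minimal polynomial of α.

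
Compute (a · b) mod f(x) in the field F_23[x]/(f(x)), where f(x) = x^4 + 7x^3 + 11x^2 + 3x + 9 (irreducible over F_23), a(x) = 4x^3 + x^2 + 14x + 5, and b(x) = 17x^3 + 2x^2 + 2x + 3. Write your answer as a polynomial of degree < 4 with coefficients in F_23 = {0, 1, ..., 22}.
a · b ≡ 16x^3 + 6x^2 + 4x + 22 (mod f(x))

Multiply in F_23[x]: a(x)·b(x) = (4x^3 + x^2 + 14x + 5)·(17x^3 + 2x^2 + 2x + 3) = 22x^6 + 2x^5 + 18x^4 + 12x^3 + 18x^2 + 6x + 15. This has degree ≥ 4, so divide by f(x) over F_23: 22x^6 + 2x^5 + 18x^4 + 12x^3 + 18x^2 + 6x + 15 = (22x^2 + 9x + 12)·(x^4 + 7x^3 + 11x^2 + 3x + 9) + (16x^3 + 6x^2 + 4x + 22). Hence a·b ≡ 16x^3 + 6x^2 + 4x + 22 (mod f). (F_23[x]/(f) is a field with 23^4 = 279841 elements since f is irreducible of degree 4.)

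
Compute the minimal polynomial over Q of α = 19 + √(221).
m_α(x) = x^2 - 38x + 140

From α - 19 = √(221), squaring gives (α - 19)^2 = 221, i.e. α^2 - 38α + 361 = 221, so α^2 - 38α + 140 = 0. The discriminant of x^2 - 38x + 140 is (-38)^2 - 4·(140) = 1444 - 560 = 884, and 4·(221) is not a perfect square in Q since 221 is squarefree and ≠ 1. Hence x^2 - 38x + 140 is irreducible over Q and is the minimal polynomial of α.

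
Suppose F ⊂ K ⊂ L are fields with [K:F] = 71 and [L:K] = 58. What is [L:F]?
[L:F] = 4118

The tower law says that for any tower of field extensions F ⊂ K ⊂ L with finite degrees, [L:F] = [L:K] · [K:F]. Here this gives [L:F] = 58 · 71 = 4118.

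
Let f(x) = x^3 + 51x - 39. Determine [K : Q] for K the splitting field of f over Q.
[K : Q] = 6

By the rational root test, any rational root of the monic integer polynomial f(x) = x^3 + 51x - 39 must be an integer dividing the constant term -39, i.e. one of ±{1, 3, 13, 39}. Evaluating: f(1) = 13, f(-1) = -91, f(3) = 141, f(-3) = -219, f(13) = 2821, f(-13) = -2899, f(39) = 61269, f(-39) = -61347; none is 0, so f has no rational root and is therefore irreducible over Q (a cubic with no linear factor over a field is irreducible). For an irreducible cubic, the Galois group is A_3 or S_3 according as the discriminant disc(f) = -4a^3 - 27b^2 = -4·(51)^3 - 27·(-39)^2 = -571671 is or is not a square in Q. Here disc(f) = -571671 is not a perfect square in Q, so the Galois group of f over Q is not contained in A_3 and must be all of S_3. The splitting field has degree |S_3| = 6 over Q, so [K : Q] = 6.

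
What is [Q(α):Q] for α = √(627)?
[Q(α):Q] = 2

[Q(α):Q] equals the degree of the minimal polynomial of α. Here α^2 = 627 and x^2 - 627 is irreducible (d = 627 is squarefree, ≠ 1, hence not a square), so deg(m_α) = 2. Thus [Q(α):Q] = 2.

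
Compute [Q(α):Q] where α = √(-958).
[Q(α):Q] = 2

[Q(α):Q] equals the degree of the minimal polynomial of α. Here α^2 = -958 and x^2 + 958 is irreducible (d = -958 is squarefree, ≠ 1, hence not a square), so deg(m_α) = 2. Thus [Q(α):Q] = 2.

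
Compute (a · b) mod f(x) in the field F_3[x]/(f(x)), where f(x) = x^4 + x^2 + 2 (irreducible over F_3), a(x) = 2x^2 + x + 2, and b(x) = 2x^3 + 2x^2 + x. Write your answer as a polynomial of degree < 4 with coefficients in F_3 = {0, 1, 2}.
a · b ≡ x^3 + 2x^2 (mod f(x))

Multiply in F_3[x]: a(x)·b(x) = (2x^2 + x + 2)·(2x^3 + 2x^2 + x) = x^5 + 2x^3 + 2x^2 + 2x. This has degree ≥ 4, so divide by f(x) over F_3: x^5 + 2x^3 + 2x^2 + 2x = (x)·(x^4 + x^2 + 2) + (x^3 + 2x^2). Hence a·b ≡ x^3 + 2x^2 (mod f). (F_3[x]/(f) is a field with 3^4 = 81 elements since f is irreducible of degree 4.)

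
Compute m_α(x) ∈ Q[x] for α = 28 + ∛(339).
m_α(x) = x^3 - 84x^2 + 2352x - 22291

Set β = α - 28 = ∛(339), so β^3 = 339. Then (α - 28)^3 - 339 = 0, i.e. α is a root of g(x) = (x - 28)^3 - 339 = x^3 - 84x^2 + 2352x - 22291. Since g(x) = h(x - 28) where h(x) = x^3 - 339, and h is irreducible over Q (because 339 is not a perfect cube, so h has no rational root, and a monic cubic with no rational root is irreducible), g is also irreducible (irreducibility is preserved under the substitution x → x - 28). Hence m_α(x) = x^3 - 84x^2 + 2352x - 22291.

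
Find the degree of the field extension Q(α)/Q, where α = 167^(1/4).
[Q(α):Q] = 4

α is a root of x^4 - 167. By Eisenstein's criterion at the prime p = 167 (which divides the constant term 167 but p^2 = 27889 does not, since 167 is squarefree), x^4 - 167 is irreducible over Q. Hence [Q(α):Q] = 4.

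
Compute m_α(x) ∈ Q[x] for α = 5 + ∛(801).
m_α(x) = x^3 - 15x^2 + 75x - 926

Set β = α - 5 = ∛(801), so β^3 = 801. Then (α - 5)^3 - 801 = 0, i.e. α is a root of g(x) = (x - 5)^3 - 801 = x^3 - 15x^2 + 75x - 926. Since g(x) = h(x - 5) where h(x) = x^3 - 801, and h is irreducible over Q (because 801 is not a perfect cube, so h has no rational root, and a monic cubic with no rational root is irreducible), g is also irreducible (irreducibility is preserved under the substitution x → x - 5). Hence m_α(x) = x^3 - 15x^2 + 75x - 926.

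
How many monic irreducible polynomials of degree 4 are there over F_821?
There are 113582648910 monic irreducible polynomials of degree 4 over F_821

Each element of F_{821^4} that lies in no proper subfield is a root of exactly one monic irreducible of degree 4 over F_821, and each such polynomial has 4 distinct roots in F_{821^4}. By Möbius inversion the count is N_821(4) = (1/4) Σ_{d|4} μ(4/d) · 821^d = (1/4)(μ(4)·821^1 + μ(2)·821^2 + μ(1)·821^4) = 454330595640/4 = 113582648910.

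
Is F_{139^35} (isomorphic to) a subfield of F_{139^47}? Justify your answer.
No: F_{139^35} is not a subfield of F_{139^47}

F_{p^m} embeds in F_{p^n} iff m | n. Here 35 ∤ 47 (since 47 = 1·35 + 12 with remainder 12 ≠ 0), so F_{139^35} is not a subfield of F_{139^47}. Equivalently: if it were, the tower law would give 35 = [F_{139^35}:F_139] dividing [F_{139^47}:F_139] = 47, contradiction.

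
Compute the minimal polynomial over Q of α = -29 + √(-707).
m_α(x) = x^2 + 58x + 1548

From α + 29 = √(-707), squaring gives (α + 29)^2 = -707, i.e. α^2 + 58α + 841 = -707, so α^2 + 58α + 1548 = 0. The discriminant of x^2 + 58x + 1548 is (58)^2 - 4·(1548) = 3364 - 6192 = -2828, and 4·(-707) is not a perfect square in Q since -707 is squarefree and ≠ 1. Hence x^2 + 58x + 1548 is irreducible over Q and is the minimal polynomial of α.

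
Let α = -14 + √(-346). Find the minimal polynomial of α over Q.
m_α(x) = x^2 + 28x + 542

From α + 14 = √(-346), squaring gives (α + 14)^2 = -346, i.e. α^2 + 28α + 196 = -346, so α^2 + 28α + 542 = 0. The discriminant of x^2 + 28x + 542 is (28)^2 - 4·(542) = 784 - 2168 = -1384, and 4·(-346) is not a perfect square in Q since -346 is squarefree and ≠ 1. Hence x^2 + 28x + 542 is irreducible over Q and is the minimal polynomial of α.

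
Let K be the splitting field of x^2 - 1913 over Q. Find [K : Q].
[K : Q] = 2

f(x) = x^2 - 1913 factors as (x - √1913)(x + √1913). The splitting field is K = Q(√1913). Since 1913 is squarefree and > 1, it is not a perfect square, so x^2 - 1913 is irreducible over Q and [Q(√1913) : Q] = 2. Hence [K : Q] = 2.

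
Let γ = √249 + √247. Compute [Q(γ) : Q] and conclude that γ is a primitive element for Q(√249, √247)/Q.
[Q(γ) : Q] = 4 (equivalently, Q(γ) = Q(√249, √247))

Obviously Q(γ) ⊆ Q(√249, √247), and [Q(√249, √247):Q] = 4 (since 249, 247 are distinct squarefree integers > 1 with 61503 not a perfect square). To show equality we compute the minimal polynomial of γ. From γ = √249 + √247: γ^2 = 249 + 2√(61503) + 247 = 496 + 2√(61503), so γ^2 - 496 = 2√(61503); squaring, (γ^2 - 496)^2 = 4·61503, i.e. γ^4 - 992γ^2 + 246016 - 246012 = 0, i.e. γ^4 - 992γ^2 + 4 = 0. So γ is a root of x^4 - 992x^2 + 4. This polynomial is irreducible over Q: it has no rational root (each ±√249 ± √247 is irrational), and any factorization into two quadratics over Q would force √(61503) ∈ Q (pairing opposite roots) or √249, √247 ∈ Q (other pairings), all impossible. Hence [Q(γ):Q] = 4 = [Q(√249, √247):Q], so Q(γ) = Q(√249, √247).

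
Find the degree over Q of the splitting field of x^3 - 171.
[K : Q] = 6

The roots of x^3 - 171 are ∛171, ω∛171, ω^2∛171 where ω = e^(2πi/3) is a primitive cube root of unity, so K = Q(∛171, ω). Now [Q(∛171):Q] = 3 (since 171 is not a perfect cube, x^3 - 171 is irreducible) and [Q(ω):Q] = 2. Both 2 and 3 divide [K:Q], and [K:Q] ≤ 3·2 = 6, so [K:Q] = 6. (Equivalently: Q(∛171) ⊂ R but ω ∉ R, so [K : Q(∛171)] = 2.)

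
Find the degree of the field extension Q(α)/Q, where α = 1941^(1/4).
[Q(α):Q] = 4

α is a root of x^4 - 1941. By Eisenstein's criterion at the prime p = 3 (which divides the constant term 1941 but p^2 = 9 does not, since 1941 is squarefree), x^4 - 1941 is irreducible over Q. Hence [Q(α):Q] = 4.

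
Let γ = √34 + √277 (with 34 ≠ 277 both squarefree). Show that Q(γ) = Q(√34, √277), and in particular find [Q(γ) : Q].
[Q(γ) : Q] = 4 (equivalently, Q(γ) = Q(√34, √277))

Obviously Q(γ) ⊆ Q(√34, √277), and [Q(√34, √277):Q] = 4 (since 34, 277 are distinct squarefree integers > 1 with 9418 not a perfect square). To show equality we compute the minimal polynomial of γ. From γ = √34 + √277: γ^2 = 34 + 2√(9418) + 277 = 311 + 2√(9418), so γ^2 - 311 = 2√(9418); squaring, (γ^2 - 311)^2 = 4·9418, i.e. γ^4 - 622γ^2 + 96721 - 37672 = 0, i.e. γ^4 - 622γ^2 + 59049 = 0. So γ is a root of x^4 - 622x^2 + 59049. This polynomial is irreducible over Q: it has no rational root (each ±√34 ± √277 is irrational), and any factorization into two quadratics over Q would force √(9418) ∈ Q (pairing opposite roots) or √34, √277 ∈ Q (other pairings), all impossible. Hence [Q(γ):Q] = 4 = [Q(√34, √277):Q], so Q(γ) = Q(√34, √277).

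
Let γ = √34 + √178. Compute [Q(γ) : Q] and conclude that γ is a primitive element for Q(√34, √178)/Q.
[Q(γ) : Q] = 4 (equivalently, Q(γ) = Q(√34, √178))

Obviously Q(γ) ⊆ Q(√34, √178), and [Q(√34, √178):Q] = 4 (since 34, 178 are distinct squarefree integers > 1 with 6052 not a perfect square). To show equality we compute the minimal polynomial of γ. From γ = √34 + √178: γ^2 = 34 + 2√(6052) + 178 = 212 + 2√(6052), so γ^2 - 212 = 2√(6052); squaring, (γ^2 - 212)^2 = 4·6052, i.e. γ^4 - 424γ^2 + 44944 - 24208 = 0, i.e. γ^4 - 424γ^2 + 20736 = 0. So γ is a root of x^4 - 424x^2 + 20736. This polynomial is irreducible over Q: it has no rational root (each ±√34 ± √178 is irrational), and any factorization into two quadratics over Q would force √(6052) ∈ Q (pairing opposite roots) or √34, √178 ∈ Q (other pairings), all impossible. Hence [Q(γ):Q] = 4 = [Q(√34, √178):Q], so Q(γ) = Q(√34, √178).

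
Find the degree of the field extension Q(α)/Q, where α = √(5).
[Q(α):Q] = 2

[Q(α):Q] equals the degree of the minimal polynomial of α. Here α^2 = 5 and x^2 - 5 is irreducible (d = 5 is squarefree, ≠ 1, hence not a square), so deg(m_α) = 2. Thus [Q(α):Q] = 2.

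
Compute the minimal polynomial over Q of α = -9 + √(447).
m_α(x) = x^2 + 18x - 366

From α + 9 = √(447), squaring gives (α + 9)^2 = 447, i.e. α^2 + 18α + 81 = 447, so α^2 + 18α - 366 = 0. The discriminant of x^2 + 18x - 366 is (18)^2 - 4·(-366) = 324 + 1464 = 1788, and 4·(447) is not a perfect square in Q since 447 is squarefree and ≠ 1. Hence x^2 + 18x - 366 is irreducible over Q and is the minimal polynomial of α.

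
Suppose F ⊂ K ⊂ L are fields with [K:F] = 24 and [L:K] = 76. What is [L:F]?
[L:F] = 1824

The tower law says that for any tower of field extensions F ⊂ K ⊂ L with finite degrees, [L:F] = [L:K] · [K:F]. Here this gives [L:F] = 76 · 24 = 1824.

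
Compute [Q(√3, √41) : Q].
[Q(√3, √41) : Q] = 4

[Q(√3):Q] = 2 (min poly x^2 - 3, irreducible since 3 is squarefree > 1). For the top step, suppose √41 ∈ Q(√3), say √41 = c + d√3 with c, d ∈ Q. Squaring: 41 = c^2 + 3d^2 + 2cd√3. Since √3 ∉ Q this forces 2cd = 0. If d = 0 then √41 = c ∈ Q, contradicting 41 squarefree > 1. If c = 0 then 41 = 3d^2, so 3·41 = (3d)^2 is a perfect square in Q — but 3·41 = 123 is not a perfect square (since 3 and 41 are distinct squarefree integers). Contradiction. Hence √41 ∉ Q(√3), so x^2 - 41 stays irreducible over Q(√3) and [Q(√3, √41) : Q(√3)] = 2. By the tower law, [Q(√3, √41) : Q] = 2 · 2 = 4.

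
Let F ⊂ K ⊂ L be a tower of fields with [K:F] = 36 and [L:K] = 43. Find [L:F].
[L:F] = 1548

The tower law says that for any tower of field extensions F ⊂ K ⊂ L with finite degrees, [L:F] = [L:K] · [K:F]. Here this gives [L:F] = 43 · 36 = 1548.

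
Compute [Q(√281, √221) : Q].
[Q(√281, √221) : Q] = 4

[Q(√281):Q] = 2 (min poly x^2 - 281, irreducible since 281 is squarefree > 1). For the top step, suppose √221 ∈ Q(√281), say √221 = c + d√281 with c, d ∈ Q. Squaring: 221 = c^2 + 281d^2 + 2cd√281. Since √281 ∉ Q this forces 2cd = 0. If d = 0 then √221 = c ∈ Q, contradicting 221 squarefree > 1. If c = 0 then 221 = 281d^2, so 281·221 = (281d)^2 is a perfect square in Q — but 281·221 = 62101 is not a perfect square (since 281 and 221 are distinct squarefree integers). Contradiction. Hence √221 ∉ Q(√281), so x^2 - 221 stays irreducible over Q(√281) and [Q(√281, √221) : Q(√281)] = 2. By the tower law, [Q(√281, √221) : Q] = 2 · 2 = 4.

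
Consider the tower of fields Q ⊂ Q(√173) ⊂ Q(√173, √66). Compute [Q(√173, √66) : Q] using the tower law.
[Q(√173, √66) : Q] = 4

[Q(√173):Q] = 2 (min poly x^2 - 173, irreducible since 173 is squarefree > 1). For the top step, suppose √66 ∈ Q(√173), say √66 = c + d√173 with c, d ∈ Q. Squaring: 66 = c^2 + 173d^2 + 2cd√173. Since √173 ∉ Q this forces 2cd = 0. If d = 0 then √66 = c ∈ Q, contradicting 66 squarefree > 1. If c = 0 then 66 = 173d^2, so 173·66 = (173d)^2 is a perfect square in Q — but 173·66 = 11418 is not a perfect square (since 173 and 66 are distinct squarefree integers). Contradiction. Hence √66 ∉ Q(√173), so x^2 - 66 stays irreducible over Q(√173) and [Q(√173, √66) : Q(√173)] = 2. By the tower law, [Q(√173, √66) : Q] = 2 · 2 = 4.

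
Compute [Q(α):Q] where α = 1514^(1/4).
[Q(α):Q] = 4

α is a root of x^4 - 1514. By Eisenstein's criterion at the prime p = 2 (which divides the constant term 1514 but p^2 = 4 does not, since 1514 is squarefree), x^4 - 1514 is irreducible over Q. Hence [Q(α):Q] = 4.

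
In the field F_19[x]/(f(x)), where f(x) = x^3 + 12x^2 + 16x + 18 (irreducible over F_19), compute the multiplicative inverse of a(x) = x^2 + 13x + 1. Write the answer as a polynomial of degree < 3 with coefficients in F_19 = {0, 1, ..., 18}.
a(x)^(-1) ≡ 17x^2 + 14x + 8 (mod f(x))

Since f is irreducible over F_19, F_19[x]/(f) is a field and a(x) ≠ 0 has an inverse. Apply the extended Euclidean algorithm to f(x) and a(x) in F_19[x]: f(x) = (x + 18)·a(x) + (9x);  a(x) = (17x + 12)·(9x) + (1). The last nonzero remainder is the constant 1 = gcd(f, a) in F_19. Back-substituting through the division chain expresses 1 = s(x)·a(x) + t(x)·f(x) with s(x) ≡ 17x^2 + 14x + 8 (mod f), so a(x)^(-1) ≡ s(x) = 17x^2 + 14x + 8 (mod f). Check: (x^2 + 13x + 1)·(17x^2 + 14x + 8) = 17x^4 + 7x^3 + 17x^2 + 4x + 8 ≡ 1 (mod x^3 + 12x^2 + 16x + 18).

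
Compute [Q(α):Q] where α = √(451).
[Q(α):Q] = 2

[Q(α):Q] equals the degree of the minimal polynomial of α. Here α^2 = 451 and x^2 - 451 is irreducible (d = 451 is squarefree, ≠ 1, hence not a square), so deg(m_α) = 2. Thus [Q(α):Q] = 2.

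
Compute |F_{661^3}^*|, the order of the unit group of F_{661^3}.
|F_{661^3}^*| = 288804780

F_{661^3} has 661^3 = 288804781 elements; its multiplicative group consists of all nonzero elements, so |F_{661^3}^*| = 288804781 - 1 = 288804780. (It is cyclic since any finite subgroup of the multiplicative group of a field is cyclic.)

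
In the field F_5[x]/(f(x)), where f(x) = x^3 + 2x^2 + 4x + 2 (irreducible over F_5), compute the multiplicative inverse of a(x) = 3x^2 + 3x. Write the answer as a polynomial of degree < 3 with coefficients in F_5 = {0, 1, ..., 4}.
a(x)^(-1) ≡ 2x^2 + x (mod f(x))

Since f is irreducible over F_5, F_5[x]/(f) is a field and a(x) ≠ 0 has an inverse. Apply the extended Euclidean algorithm to f(x) and a(x) in F_5[x]: f(x) = (2x + 2)·a(x) + (3x + 2);  a(x) = (x + 2)·(3x + 2) + (1). The last nonzero remainder is the constant 1 = gcd(f, a) in F_5. Back-substituting through the division chain expresses 1 = s(x)·a(x) + t(x)·f(x) with s(x) ≡ 2x^2 + x (mod f), so a(x)^(-1) ≡ s(x) = 2x^2 + x (mod f). Check: (3x^2 + 3x)·(2x^2 + x) = x^4 + 4x^3 + 3x^2 ≡ 1 (mod x^3 + 2x^2 + 4x + 2).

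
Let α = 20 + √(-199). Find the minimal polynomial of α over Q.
m_α(x) = x^2 - 40x + 599

From α - 20 = √(-199), squaring gives (α - 20)^2 = -199, i.e. α^2 - 40α + 400 = -199, so α^2 - 40α + 599 = 0. The discriminant of x^2 - 40x + 599 is (-40)^2 - 4·(599) = 1600 - 2396 = -796, and 4·(-199) is not a perfect square in Q since -199 is squarefree and ≠ 1. Hence x^2 - 40x + 599 is irreducible over Q and is the minimal polynomial of α.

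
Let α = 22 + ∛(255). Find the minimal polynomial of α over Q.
m_α(x) = x^3 - 66x^2 + 1452x - 10903

Set β = α - 22 = ∛(255), so β^3 = 255. Then (α - 22)^3 - 255 = 0, i.e. α is a root of g(x) = (x - 22)^3 - 255 = x^3 - 66x^2 + 1452x - 10903. Since g(x) = h(x - 22) where h(x) = x^3 - 255, and h is irreducible over Q (because 255 is not a perfect cube, so h has no rational root, and a monic cubic with no rational root is irreducible), g is also irreducible (irreducibility is preserved under the substitution x → x - 22). Hence m_α(x) = x^3 - 66x^2 + 1452x - 10903.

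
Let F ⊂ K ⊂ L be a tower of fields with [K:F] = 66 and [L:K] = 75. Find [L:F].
[L:F] = 4950

The tower law says that for any tower of field extensions F ⊂ K ⊂ L with finite degrees, [L:F] = [L:K] · [K:F]. Here this gives [L:F] = 75 · 66 = 4950.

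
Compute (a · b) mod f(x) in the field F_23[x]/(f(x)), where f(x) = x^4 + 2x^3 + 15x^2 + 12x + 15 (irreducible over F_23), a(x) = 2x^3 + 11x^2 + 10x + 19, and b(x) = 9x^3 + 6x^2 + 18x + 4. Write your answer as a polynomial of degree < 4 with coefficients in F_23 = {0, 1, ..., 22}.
a · b ≡ 12x^3 + 12x^2 + 15x (mod f(x))

Multiply in F_23[x]: a(x)·b(x) = (2x^3 + 11x^2 + 10x + 19)·(9x^3 + 6x^2 + 18x + 4) = 18x^6 + 19x^5 + 8x^4 + 16x^2 + 14x + 7. This has degree ≥ 4, so divide by f(x) over F_23: 18x^6 + 19x^5 + 8x^4 + 16x^2 + 14x + 7 = (18x^2 + 6x + 2)·(x^4 + 2x^3 + 15x^2 + 12x + 15) + (12x^3 + 12x^2 + 15x). Hence a·b ≡ 12x^3 + 12x^2 + 15x (mod f). (F_23[x]/(f) is a field with 23^4 = 279841 elements since f is irreducible of degree 4.)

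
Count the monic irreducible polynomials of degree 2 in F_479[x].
There are 114481 monic irreducible polynomials of degree 2 over F_479

Each element of F_{479^2} that lies in no proper subfield is a root of exactly one monic irreducible of degree 2 over F_479, and each such polynomial has 2 distinct roots in F_{479^2}. By Möbius inversion the count is N_479(2) = (1/2) Σ_{d|2} μ(2/d) · 479^d = (1/2)(μ(2)·479^1 + μ(1)·479^2) = 228962/2 = 114481.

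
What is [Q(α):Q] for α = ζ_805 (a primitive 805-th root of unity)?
[Q(α):Q] = 528

The minimal polynomial of ζ_805 over Q is the 805-th cyclotomic polynomial Φ_805(x), which is irreducible over Q and has degree φ(805) = 528. Hence [Q(α):Q] = φ(805) = 528.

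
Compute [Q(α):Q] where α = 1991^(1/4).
[Q(α):Q] = 4

α is a root of x^4 - 1991. By Eisenstein's criterion at the prime p = 11 (which divides the constant term 1991 but p^2 = 121 does not, since 1991 is squarefree), x^4 - 1991 is irreducible over Q. Hence [Q(α):Q] = 4.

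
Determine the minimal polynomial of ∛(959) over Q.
m_α(x) = x^3 - 959

α satisfies α^3 = 959, so x^3 - 959 annihilates α. By the rational root test, a rational root p/q (in lowest terms) of x^3 - 959 would satisfy p^3 = 959 q^3, forcing q = 1 and p^3 = 959; but 959 is not a perfect cube, contradiction. A monic cubic over Q with no rational root is irreducible (any nontrivial factorization would include a linear factor). Hence x^3 - 959 is the minimal polynomial of α, and in particular [Q(α):Q] = 3.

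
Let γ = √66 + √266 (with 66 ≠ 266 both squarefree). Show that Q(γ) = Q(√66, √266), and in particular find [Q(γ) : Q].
[Q(γ) : Q] = 4 (equivalently, Q(γ) = Q(√66, √266))

Obviously Q(γ) ⊆ Q(√66, √266), and [Q(√66, √266):Q] = 4 (since 66, 266 are distinct squarefree integers > 1 with 17556 not a perfect square). To show equality we compute the minimal polynomial of γ. From γ = √66 + √266: γ^2 = 66 + 2√(17556) + 266 = 332 + 2√(17556), so γ^2 - 332 = 2√(17556); squaring, (γ^2 - 332)^2 = 4·17556, i.e. γ^4 - 664γ^2 + 110224 - 70224 = 0, i.e. γ^4 - 664γ^2 + 40000 = 0. So γ is a root of x^4 - 664x^2 + 40000. This polynomial is irreducible over Q: it has no rational root (each ±√66 ± √266 is irrational), and any factorization into two quadratics over Q would force √(17556) ∈ Q (pairing opposite roots) or √66, √266 ∈ Q (other pairings), all impossible. Hence [Q(γ):Q] = 4 = [Q(√66, √266):Q], so Q(γ) = Q(√66, √266).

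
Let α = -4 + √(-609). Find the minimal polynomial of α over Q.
m_α(x) = x^2 + 8x + 625

From α + 4 = √(-609), squaring gives (α + 4)^2 = -609, i.e. α^2 + 8α + 16 = -609, so α^2 + 8α + 625 = 0. The discriminant of x^2 + 8x + 625 is (8)^2 - 4·(625) = 64 - 2500 = -2436, and 4·(-609) is not a perfect square in Q since -609 is squarefree and ≠ 1. Hence x^2 + 8x + 625 is irreducible over Q and is the minimal polynomial of α.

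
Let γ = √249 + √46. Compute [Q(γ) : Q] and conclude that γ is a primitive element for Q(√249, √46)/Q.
[Q(γ) : Q] = 4 (equivalently, Q(γ) = Q(√249, √46))

Obviously Q(γ) ⊆ Q(√249, √46), and [Q(√249, √46):Q] = 4 (since 249, 46 are distinct squarefree integers > 1 with 11454 not a perfect square). To show equality we compute the minimal polynomial of γ. From γ = √249 + √46: γ^2 = 249 + 2√(11454) + 46 = 295 + 2√(11454), so γ^2 - 295 = 2√(11454); squaring, (γ^2 - 295)^2 = 4·11454, i.e. γ^4 - 590γ^2 + 87025 - 45816 = 0, i.e. γ^4 - 590γ^2 + 41209 = 0. So γ is a root of x^4 - 590x^2 + 41209. This polynomial is irreducible over Q: it has no rational root (each ±√249 ± √46 is irrational), and any factorization into two quadratics over Q would force √(11454) ∈ Q (pairing opposite roots) or √249, √46 ∈ Q (other pairings), all impossible. Hence [Q(γ):Q] = 4 = [Q(√249, √46):Q], so Q(γ) = Q(√249, √46).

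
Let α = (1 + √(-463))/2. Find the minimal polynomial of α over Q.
m_α(x) = x^2 - x + 116

From 2α - 1 = √(-463), squaring gives (2α - 1)^2 = -463, i.e. 4α^2 - 4α + 1 = -463, so α^2 - α + (1 + 463)/4 = 0. Since -463 ≡ 1 (mod 4), (1 + 463)/4 = 116 ∈ Z. The polynomial x^2 - x + 116 has discriminant 1 - 4·(116) = -463, which is not a perfect square in Q (d = -463 is squarefree and ≠ 1), so x^2 - x + 116 is irreducible over Q. It is the minimal polynomial of α.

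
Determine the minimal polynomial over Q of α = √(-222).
m_α(x) = x^2 + 222

α satisfies α^2 + 222 = 0, so x^2 + 222 annihilates α. Since d = -222 is squarefree and ≠ 1, it is not a perfect square in Q, so x^2 + 222 has no rational root and is therefore irreducible over Q (a degree-2 polynomial over a field is irreducible iff it has no root). Hence m_α(x) = x^2 + 222.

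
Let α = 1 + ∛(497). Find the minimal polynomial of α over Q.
m_α(x) = x^3 - 3x^2 + 3x - 498

Set β = α - 1 = ∛(497), so β^3 = 497. Then (α - 1)^3 - 497 = 0, i.e. α is a root of g(x) = (x - 1)^3 - 497 = x^3 - 3x^2 + 3x - 498. Since g(x) = h(x - 1) where h(x) = x^3 - 497, and h is irreducible over Q (because 497 is not a perfect cube, so h has no rational root, and a monic cubic with no rational root is irreducible), g is also irreducible (irreducibility is preserved under the substitution x → x - 1). Hence m_α(x) = x^3 - 3x^2 + 3x - 498.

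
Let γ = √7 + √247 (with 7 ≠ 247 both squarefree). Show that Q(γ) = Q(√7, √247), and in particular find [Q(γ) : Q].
[Q(γ) : Q] = 4 (equivalently, Q(γ) = Q(√7, √247))

Obviously Q(γ) ⊆ Q(√7, √247), and [Q(√7, √247):Q] = 4 (since 7, 247 are distinct squarefree integers > 1 with 1729 not a perfect square). To show equality we compute the minimal polynomial of γ. From γ = √7 + √247: γ^2 = 7 + 2√(1729) + 247 = 254 + 2√(1729), so γ^2 - 254 = 2√(1729); squaring, (γ^2 - 254)^2 = 4·1729, i.e. γ^4 - 508γ^2 + 64516 - 6916 = 0, i.e. γ^4 - 508γ^2 + 57600 = 0. So γ is a root of x^4 - 508x^2 + 57600. This polynomial is irreducible over Q: it has no rational root (each ±√7 ± √247 is irrational), and any factorization into two quadratics over Q would force √(1729) ∈ Q (pairing opposite roots) or √7, √247 ∈ Q (other pairings), all impossible. Hence [Q(γ):Q] = 4 = [Q(√7, √247):Q], so Q(γ) = Q(√7, √247).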